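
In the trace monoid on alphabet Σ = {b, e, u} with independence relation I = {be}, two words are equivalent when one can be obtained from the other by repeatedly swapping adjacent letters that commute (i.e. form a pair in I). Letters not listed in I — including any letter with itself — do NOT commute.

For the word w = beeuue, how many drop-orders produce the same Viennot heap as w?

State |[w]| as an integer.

3

0(b) covers ∅
1(e) covers ∅
2(e) covers 1:e
3(u) covers 0:b, 2:e
4(u) covers 3:u
5(e) covers 4:u
floor of heap: 0:b, 1:e
completions by unplaced set U, small U first (add the entries for U minus each lowest piece of U):
  |U|=1: {5}:1
  |U|=2: {4,5}:1
  |U|=3: {3,4,5}:1
  |U|=4: {0,3,4,5}:1  {2,3,4,5}:1
  start at 0(b): 1
  start at 1(e): 2
sum over floor = 3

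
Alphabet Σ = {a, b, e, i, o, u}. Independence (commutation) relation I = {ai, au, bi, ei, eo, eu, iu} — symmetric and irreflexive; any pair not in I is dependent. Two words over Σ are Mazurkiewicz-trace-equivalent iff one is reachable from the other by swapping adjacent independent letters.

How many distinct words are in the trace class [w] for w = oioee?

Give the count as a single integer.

piece 0:o — minimal
piece 1:i rests on {0:o}
piece 2:o rests on {1:i}
piece 3:e — minimal
piece 4:e rests on {3:e}
minimal pieces: {0:o, 3:e}
ways to finish when only these pieces remain (= sum over removing one remaining piece with nothing left below it):
  1 left: {2}→1  {4}→1
  2 left: {1,2}→1  {2,4}→2  {3,4}→1
  3 left: {0,1,2}→1  {1,2,4}→3  {2,3,4}→3
  placing 0:o first → 6 extensions
  placing 3:e first → 4 extensions
total linear extensions = 10

10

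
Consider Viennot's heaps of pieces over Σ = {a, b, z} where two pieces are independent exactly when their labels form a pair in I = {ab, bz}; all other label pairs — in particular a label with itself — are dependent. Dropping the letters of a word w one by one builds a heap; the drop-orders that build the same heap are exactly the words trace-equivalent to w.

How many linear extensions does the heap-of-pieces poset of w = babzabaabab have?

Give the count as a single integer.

462

#0=b has no predecessor
#1=a has no predecessor
#2=b depends on [0:b]
#3=z depends on [1:a]
#4=a depends on [3:z]
#5=b depends on [2:b]
#6=a depends on [4:a]
#7=a depends on [6:a]
#8=b depends on [5:b]
#9=a depends on [7:a]
#10=b depends on [8:b]
sources: [0:b, 1:a]
N(rest) = Σ N(rest − s) over sources s of rest; N(one piece) = 1:
  size 1 → [9]=1  [10]=1
  size 2 → [7,9]=1  [8,10]=1  [9,10]=2
  size 3 → [5,8,10]=1  [6,7,9]=1  [7,9,10]=3  [8,9,10]=3
  size 4 → [2,5,8,10]=1  [4,6,7,9]=1  [5,8,9,10]=4  [6,7,9,10]=4  [7,8,9,10]=6
  size 5 → [0,2,5,8,10]=1  [2,5,8,9,10]=5  [3,4,6,7,9]=1  [4,6,7,9,10]=5  [5,7,8,9,10]=10  [6,7,8,9,10]=10
  size 6 → [0,2,5,8,9,10]=6  [1,3,4,6,7,9]=1  [2,5,7,8,9,10]=15  [3,4,6,7,9,10]=6  [4,6,7,8,9,10]=15  [5,6,7,8,9,10]=20
  size 7 → [0,2,5,7,8,9,10]=21  [1,3,4,6,7,9,10]=7  [2,5,6,7,8,9,10]=35  [3,4,6,7,8,9,10]=21  [4,5,6,7,8,9,10]=35
  size 8 → [0,2,5,6,7,8,9,10]=56  [1,3,4,6,7,8,9,10]=28  [2,4,5,6,7,8,9,10]=70  [3,4,5,6,7,8,9,10]=56
  size 9 → [0,2,4,5,6,7,8,9,10]=126  [1,3,4,5,6,7,8,9,10]=84  [2,3,4,5,6,7,8,9,10]=126
  first=0(b) contributes 210
  first=1(a) contributes 252
|[w]| = 462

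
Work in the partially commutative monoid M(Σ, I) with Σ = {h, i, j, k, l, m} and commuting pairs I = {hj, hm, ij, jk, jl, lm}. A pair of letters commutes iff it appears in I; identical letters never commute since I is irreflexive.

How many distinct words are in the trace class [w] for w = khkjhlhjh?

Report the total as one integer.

0(k) covers ∅
1(h) covers 0:k
2(k) covers 1:h
3(j) covers ∅
4(h) covers 2:k
5(l) covers 4:h
6(h) covers 5:l
7(j) covers 3:j
8(h) covers 6:h
floor of heap: 0:k, 3:j
completions by unplaced set U, small U first (add the entries for U minus each lowest piece of U):
  |U|=1: {7}:1  {8}:1
  |U|=2: {3,7}:1  {6,8}:1  {7,8}:2
  |U|=3: {3,7,8}:3  {5,6,8}:1  {6,7,8}:3
  |U|=4: {3,6,7,8}:6  {4,5,6,8}:1  {5,6,7,8}:4
  |U|=5: {2,4,5,6,8}:1  {3,5,6,7,8}:10  {4,5,6,7,8}:5
  |U|=6: {1,2,4,5,6,8}:1  {2,4,5,6,7,8}:6  {3,4,5,6,7,8}:15
  |U|=7: {0,1,2,4,5,6,8}:1  {1,2,4,5,6,7,8}:7  {2,3,4,5,6,7,8}:21
  start at 0(k): 28
  start at 3(j): 8
sum over floor = 36

36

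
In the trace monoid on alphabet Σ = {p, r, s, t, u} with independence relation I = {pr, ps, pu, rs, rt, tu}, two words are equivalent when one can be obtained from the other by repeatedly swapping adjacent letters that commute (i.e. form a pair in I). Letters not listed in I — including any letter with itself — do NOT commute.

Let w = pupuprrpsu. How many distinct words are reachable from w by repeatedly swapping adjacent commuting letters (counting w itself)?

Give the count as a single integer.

#0=p has no predecessor
#1=u has no predecessor
#2=p depends on [0:p]
#3=u depends on [1:u]
#4=p depends on [2:p]
#5=r depends on [3:u]
#6=r depends on [5:r]
#7=p depends on [4:p]
#8=s depends on [3:u]
#9=u depends on [6:r, 8:s]
sources: [0:p, 1:u]
N(rest) = Σ N(rest − s) over sources s of rest; N(one piece) = 1:
  size 1 → [7]=1  [9]=1
  size 2 → [4,7]=1  [6,9]=1  [7,9]=2  [8,9]=1
  size 3 → [2,4,7]=1  [4,7,9]=3  [5,6,9]=1  [6,7,9]=3  [6,8,9]=2  [7,8,9]=3
  size 4 → [0,2,4,7]=1  [2,4,7,9]=4  [4,6,7,9]=6  [4,7,8,9]=6  [5,6,7,9]=4  [5,6,8,9]=3  [6,7,8,9]=8
  size 5 → [0,2,4,7,9]=5  [2,4,6,7,9]=10  [2,4,7,8,9]=10  [3,5,6,8,9]=3  [4,5,6,7,9]=10  [4,6,7,8,9]=20  [5,6,7,8,9]=15
  size 6 → [0,2,4,6,7,9]=15  [0,2,4,7,8,9]=15  [1,3,5,6,8,9]=3  [2,4,5,6,7,9]=20  [2,4,6,7,8,9]=40  [3,5,6,7,8,9]=18  [4,5,6,7,8,9]=45
  size 7 → [0,2,4,5,6,7,9]=35  [0,2,4,6,7,8,9]=70  [1,3,5,6,7,8,9]=21  [2,4,5,6,7,8,9]=105  [3,4,5,6,7,8,9]=63
  size 8 → [0,2,4,5,6,7,8,9]=210  [1,3,4,5,6,7,8,9]=84  [2,3,4,5,6,7,8,9]=168
  first=0(p) contributes 252
  first=1(u) contributes 378
|[w]| = 630

630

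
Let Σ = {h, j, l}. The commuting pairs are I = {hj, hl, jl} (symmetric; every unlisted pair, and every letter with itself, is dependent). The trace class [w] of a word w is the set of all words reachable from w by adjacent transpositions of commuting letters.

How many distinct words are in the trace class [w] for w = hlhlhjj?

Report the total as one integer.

drop 0:h onto floor
drop 1:l onto floor
drop 2:h onto {0:h}
drop 3:l onto {1:l}
drop 4:h onto {2:h}
drop 5:j onto floor
drop 6:j onto {5:j}
ground layer = {0:h, 1:l, 5:j}
drop-orders for the pieces not yet dropped (sum over which currently-grounded one goes next):
  1 to go: {3} 1  {4} 1  {6} 1
  2 to go: {1,3} 1  {2,4} 1  {3,4} 2  {3,6} 2  {4,6} 2  {5,6} 1
  3 to go: {0,2,4} 1  {1,3,4} 3  {1,3,6} 3  {2,3,4} 3  {2,4,6} 3  {3,4,6} 6  {3,5,6} 3  {4,5,6} 3
  4 to go: {0,2,3,4} 4  {0,2,4,6} 4  {1,2,3,4} 6  {1,3,4,6} 12  {1,3,5,6} 6  {2,3,4,6} 12  {2,4,5,6} 6  {3,4,5,6} 12
  5 to go: {0,1,2,3,4} 10  {0,2,3,4,6} 20  {0,2,4,5,6} 10  {1,2,3,4,6} 30  {1,3,4,5,6} 30  {2,3,4,5,6} 30
  if 0:h drops first: 90 orders
  if 1:l drops first: 60 orders
  if 5:j drops first: 60 orders
heap linearizations: 210

210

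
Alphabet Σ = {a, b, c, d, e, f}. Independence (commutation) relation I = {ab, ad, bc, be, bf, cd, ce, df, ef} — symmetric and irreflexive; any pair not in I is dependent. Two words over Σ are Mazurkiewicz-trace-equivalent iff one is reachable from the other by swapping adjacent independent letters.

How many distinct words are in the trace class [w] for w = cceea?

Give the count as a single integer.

piece 0:c — minimal
piece 1:c rests on {0:c}
piece 2:e — minimal
piece 3:e rests on {2:e}
piece 4:a rests on {1:c, 3:e}
minimal pieces: {0:c, 2:e}
ways to finish when only these pieces remain (= sum over removing one remaining piece with nothing left below it):
  1 left: {4}→1
  2 left: {1,4}→1  {3,4}→1
  3 left: {0,1,4}→1  {1,3,4}→2  {2,3,4}→1
  placing 0:c first → 3 extensions
  placing 2:e first → 3 extensions
total linear extensions = 6

6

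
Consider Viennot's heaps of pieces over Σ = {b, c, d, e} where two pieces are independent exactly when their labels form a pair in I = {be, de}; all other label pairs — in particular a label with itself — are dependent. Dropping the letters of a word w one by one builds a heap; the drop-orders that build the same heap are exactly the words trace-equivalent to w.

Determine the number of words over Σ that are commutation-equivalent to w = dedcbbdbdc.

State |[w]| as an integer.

3

drop 0:d onto floor
drop 1:e onto floor
drop 2:d onto {0:d}
drop 3:c onto {1:e, 2:d}
drop 4:b onto {3:c}
drop 5:b onto {4:b}
drop 6:d onto {5:b}
drop 7:b onto {6:d}
drop 8:d onto {7:b}
drop 9:c onto {8:d}
ground layer = {0:d, 1:e}
drop-orders for the pieces not yet dropped (sum over which currently-grounded one goes next):
  1 to go: {9} 1
  2 to go: {8,9} 1
  3 to go: {7,8,9} 1
  4 to go: {6,7,8,9} 1
  5 to go: {5,6,7,8,9} 1
  6 to go: {4,5,6,7,8,9} 1
  7 to go: {3,4,5,6,7,8,9} 1
  8 to go: {1,3,4,5,6,7,8,9} 1  {2,3,4,5,6,7,8,9} 1
  if 0:d drops first: 2 orders
  if 1:e drops first: 1 orders
heap linearizations: 3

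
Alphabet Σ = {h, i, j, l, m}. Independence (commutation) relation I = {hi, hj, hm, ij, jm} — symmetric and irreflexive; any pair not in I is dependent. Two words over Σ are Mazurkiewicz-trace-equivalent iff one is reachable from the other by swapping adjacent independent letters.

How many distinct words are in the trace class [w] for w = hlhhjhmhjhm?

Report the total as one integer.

756

#0=h has no predecessor
#1=l depends on [0:h]
#2=h depends on [1:l]
#3=h depends on [2:h]
#4=j depends on [1:l]
#5=h depends on [3:h]
#6=m depends on [1:l]
#7=h depends on [5:h]
#8=j depends on [4:j]
#9=h depends on [7:h]
#10=m depends on [6:m]
sources: [0:h]
N(rest) = Σ N(rest − s) over sources s of rest; N(one piece) = 1:
  size 1 → [8]=1  [9]=1  [10]=1
  size 2 → [4,8]=1  [6,10]=1  [7,9]=1  [8,9]=2  [8,10]=2  [9,10]=2
  size 3 → [4,8,9]=3  [4,8,10]=3  [5,7,9]=1  [6,8,10]=3  [6,9,10]=3  [7,8,9]=3  [7,9,10]=3  [8,9,10]=6
  size 4 → [3,5,7,9]=1  [4,6,8,10]=6  [4,7,8,9]=6  [4,8,9,10]=12  [5,7,8,9]=4  [5,7,9,10]=4  [6,7,9,10]=6  [6,8,9,10]=12  [7,8,9,10]=12
  size 5 → [2,3,5,7,9]=1  [3,5,7,8,9]=5  [3,5,7,9,10]=5  [4,5,7,8,9]=10  [4,6,8,9,10]=30  [4,7,8,9,10]=30  [5,6,7,9,10]=10  [5,7,8,9,10]=20  [6,7,8,9,10]=30
  size 6 → [2,3,5,7,8,9]=6  [2,3,5,7,9,10]=6  [3,4,5,7,8,9]=15  [3,5,6,7,9,10]=15  [3,5,7,8,9,10]=30  [4,5,7,8,9,10]=60  [4,6,7,8,9,10]=90  [5,6,7,8,9,10]=60
  size 7 → [2,3,4,5,7,8,9]=21  [2,3,5,6,7,9,10]=21  [2,3,5,7,8,9,10]=42  [3,4,5,7,8,9,10]=105  [3,5,6,7,8,9,10]=105  [4,5,6,7,8,9,10]=210
  size 8 → [2,3,4,5,7,8,9,10]=168  [2,3,5,6,7,8,9,10]=168  [3,4,5,6,7,8,9,10]=420
  size 9 → [2,3,4,5,6,7,8,9,10]=756
  first=0(h) contributes 756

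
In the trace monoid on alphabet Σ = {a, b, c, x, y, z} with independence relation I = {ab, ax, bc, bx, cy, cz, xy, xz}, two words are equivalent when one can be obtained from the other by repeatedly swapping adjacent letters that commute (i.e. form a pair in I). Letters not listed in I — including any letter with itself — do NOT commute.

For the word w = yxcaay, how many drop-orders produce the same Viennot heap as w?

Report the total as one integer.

drop 0:y onto floor
drop 1:x onto floor
drop 2:c onto {1:x}
drop 3:a onto {0:y, 2:c}
drop 4:a onto {3:a}
drop 5:y onto {4:a}
ground layer = {0:y, 1:x}
drop-orders for the pieces not yet dropped (sum over which currently-grounded one goes next):
  1 to go: {5} 1
  2 to go: {4,5} 1
  3 to go: {3,4,5} 1
  4 to go: {0,3,4,5} 1  {2,3,4,5} 1
  if 0:y drops first: 1 orders
  if 1:x drops first: 2 orders
heap linearizations: 3

3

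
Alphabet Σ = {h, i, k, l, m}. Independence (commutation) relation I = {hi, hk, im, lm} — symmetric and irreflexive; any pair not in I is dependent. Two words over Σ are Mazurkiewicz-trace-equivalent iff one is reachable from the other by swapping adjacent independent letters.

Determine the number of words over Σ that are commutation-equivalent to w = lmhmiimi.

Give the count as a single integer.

55

drop 0:l onto floor
drop 1:m onto floor
drop 2:h onto {0:l, 1:m}
drop 3:m onto {2:h}
drop 4:i onto {0:l}
drop 5:i onto {4:i}
drop 6:m onto {3:m}
drop 7:i onto {5:i}
ground layer = {0:l, 1:m}
drop-orders for the pieces not yet dropped (sum over which currently-grounded one goes next):
  1 to go: {6} 1  {7} 1
  2 to go: {3,6} 1  {5,7} 1  {6,7} 2
  3 to go: {2,3,6} 1  {3,6,7} 3  {4,5,7} 1  {5,6,7} 3
  4 to go: {1,2,3,6} 1  {2,3,6,7} 4  {3,5,6,7} 6  {4,5,6,7} 4
  5 to go: {1,2,3,6,7} 5  {2,3,5,6,7} 10  {3,4,5,6,7} 10
  6 to go: {1,2,3,5,6,7} 15  {2,3,4,5,6,7} 20
  if 0:l drops first: 35 orders
  if 1:m drops first: 20 orders
heap linearizations: 55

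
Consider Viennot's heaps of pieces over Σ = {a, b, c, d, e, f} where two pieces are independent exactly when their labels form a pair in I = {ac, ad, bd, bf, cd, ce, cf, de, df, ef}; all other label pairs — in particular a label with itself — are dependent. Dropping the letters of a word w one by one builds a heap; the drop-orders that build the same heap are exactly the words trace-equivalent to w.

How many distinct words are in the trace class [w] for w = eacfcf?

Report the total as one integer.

15

0(e) covers ∅
1(a) covers 0:e
2(c) covers ∅
3(f) covers 1:a
4(c) covers 2:c
5(f) covers 3:f
floor of heap: 0:e, 2:c
completions by unplaced set U, small U first (add the entries for U minus each lowest piece of U):
  |U|=1: {4}:1  {5}:1
  |U|=2: {2,4}:1  {3,5}:1  {4,5}:2
  |U|=3: {1,3,5}:1  {2,4,5}:3  {3,4,5}:3
  |U|=4: {0,1,3,5}:1  {1,3,4,5}:4  {2,3,4,5}:6
  start at 0(e): 10
  start at 2(c): 5
sum over floor = 15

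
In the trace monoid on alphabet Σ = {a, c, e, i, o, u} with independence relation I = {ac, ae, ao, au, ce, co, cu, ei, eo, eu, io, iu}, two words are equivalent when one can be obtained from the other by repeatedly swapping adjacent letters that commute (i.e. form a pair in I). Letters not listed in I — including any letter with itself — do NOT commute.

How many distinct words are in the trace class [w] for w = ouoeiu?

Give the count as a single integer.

30

#0=o has no predecessor
#1=u depends on [0:o]
#2=o depends on [1:u]
#3=e has no predecessor
#4=i has no predecessor
#5=u depends on [2:o]
sources: [0:o, 3:e, 4:i]
N(rest) = Σ N(rest − s) over sources s of rest; N(one piece) = 1:
  size 1 → [3]=1  [4]=1  [5]=1
  size 2 → [2,5]=1  [3,4]=2  [3,5]=2  [4,5]=2
  size 3 → [1,2,5]=1  [2,3,5]=3  [2,4,5]=3  [3,4,5]=6
  size 4 → [0,1,2,5]=1  [1,2,3,5]=4  [1,2,4,5]=4  [2,3,4,5]=12
  first=0(o) contributes 20
  first=3(e) contributes 5
  first=4(i) contributes 5
|[w]| = 30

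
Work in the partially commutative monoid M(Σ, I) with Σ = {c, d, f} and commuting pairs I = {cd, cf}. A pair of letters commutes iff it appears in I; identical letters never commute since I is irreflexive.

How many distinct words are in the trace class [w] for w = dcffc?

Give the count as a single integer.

drop 0:d onto floor
drop 1:c onto floor
drop 2:f onto {0:d}
drop 3:f onto {2:f}
drop 4:c onto {1:c}
ground layer = {0:d, 1:c}
drop-orders for the pieces not yet dropped (sum over which currently-grounded one goes next):
  1 to go: {3} 1  {4} 1
  2 to go: {1,4} 1  {2,3} 1  {3,4} 2
  3 to go: {0,2,3} 1  {1,3,4} 3  {2,3,4} 3
  if 0:d drops first: 6 orders
  if 1:c drops first: 4 orders
heap linearizations: 10

10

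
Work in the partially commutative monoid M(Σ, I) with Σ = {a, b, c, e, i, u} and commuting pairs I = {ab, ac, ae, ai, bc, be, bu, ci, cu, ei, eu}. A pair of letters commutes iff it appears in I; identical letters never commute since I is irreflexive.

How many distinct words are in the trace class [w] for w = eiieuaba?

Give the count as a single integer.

112

piece 0:e — minimal
piece 1:i — minimal
piece 2:i rests on {1:i}
piece 3:e rests on {0:e}
piece 4:u rests on {2:i}
piece 5:a rests on {4:u}
piece 6:b rests on {2:i}
piece 7:a rests on {5:a}
minimal pieces: {0:e, 1:i}
ways to finish when only these pieces remain (= sum over removing one remaining piece with nothing left below it):
  1 left: {3}→1  {6}→1  {7}→1
  2 left: {0,3}→1  {3,6}→2  {3,7}→2  {5,7}→1  {6,7}→2
  3 left: {0,3,6}→3  {0,3,7}→3  {3,5,7}→3  {3,6,7}→6  {4,5,7}→1  {5,6,7}→3
  4 left: {0,3,5,7}→6  {0,3,6,7}→12  {3,4,5,7}→4  {3,5,6,7}→12  {4,5,6,7}→4
  5 left: {0,3,4,5,7}→10  {0,3,5,6,7}→30  {2,4,5,6,7}→4  {3,4,5,6,7}→20
  6 left: {0,3,4,5,6,7}→60  {1,2,4,5,6,7}→4  {2,3,4,5,6,7}→24
  placing 0:e first → 28 extensions
  placing 1:i first → 84 extensions
total linear extensions = 112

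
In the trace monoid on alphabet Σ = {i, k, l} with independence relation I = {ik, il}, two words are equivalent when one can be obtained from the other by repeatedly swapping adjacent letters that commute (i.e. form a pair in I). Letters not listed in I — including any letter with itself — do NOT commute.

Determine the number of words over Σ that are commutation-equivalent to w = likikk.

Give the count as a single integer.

piece 0:l — minimal
piece 1:i — minimal
piece 2:k rests on {0:l}
piece 3:i rests on {1:i}
piece 4:k rests on {2:k}
piece 5:k rests on {4:k}
minimal pieces: {0:l, 1:i}
ways to finish when only these pieces remain (= sum over removing one remaining piece with nothing left below it):
  1 left: {3}→1  {5}→1
  2 left: {1,3}→1  {3,5}→2  {4,5}→1
  3 left: {1,3,5}→3  {2,4,5}→1  {3,4,5}→3
  4 left: {0,2,4,5}→1  {1,3,4,5}→6  {2,3,4,5}→4
  placing 0:l first → 10 extensions
  placing 1:i first → 5 extensions
total linear extensions = 15

15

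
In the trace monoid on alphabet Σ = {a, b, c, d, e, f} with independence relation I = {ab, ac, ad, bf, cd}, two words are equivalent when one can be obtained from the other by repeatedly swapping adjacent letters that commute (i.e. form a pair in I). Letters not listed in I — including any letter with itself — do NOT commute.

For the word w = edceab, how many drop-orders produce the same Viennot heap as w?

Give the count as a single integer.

4

drop 0:e onto floor
drop 1:d onto {0:e}
drop 2:c onto {0:e}
drop 3:e onto {1:d, 2:c}
drop 4:a onto {3:e}
drop 5:b onto {3:e}
ground layer = {0:e}
drop-orders for the pieces not yet dropped (sum over which currently-grounded one goes next):
  1 to go: {4} 1  {5} 1
  2 to go: {4,5} 2
  3 to go: {3,4,5} 2
  4 to go: {1,3,4,5} 2  {2,3,4,5} 2
  if 0:e drops first: 4 orders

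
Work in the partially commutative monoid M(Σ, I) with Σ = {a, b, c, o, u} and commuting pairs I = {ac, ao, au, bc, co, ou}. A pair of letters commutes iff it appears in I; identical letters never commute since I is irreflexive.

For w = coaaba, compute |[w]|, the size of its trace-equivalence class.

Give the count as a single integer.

#0=c has no predecessor
#1=o has no predecessor
#2=a has no predecessor
#3=a depends on [2:a]
#4=b depends on [1:o, 3:a]
#5=a depends on [4:b]
sources: [0:c, 1:o, 2:a]
N(rest) = Σ N(rest − s) over sources s of rest; N(one piece) = 1:
  size 1 → [0]=1  [5]=1
  size 2 → [0,5]=2  [4,5]=1
  size 3 → [0,4,5]=3  [1,4,5]=1  [3,4,5]=1
  size 4 → [0,1,4,5]=4  [0,3,4,5]=4  [1,3,4,5]=2  [2,3,4,5]=1
  first=0(c) contributes 3
  first=1(o) contributes 5
  first=2(a) contributes 10
|[w]| = 18

18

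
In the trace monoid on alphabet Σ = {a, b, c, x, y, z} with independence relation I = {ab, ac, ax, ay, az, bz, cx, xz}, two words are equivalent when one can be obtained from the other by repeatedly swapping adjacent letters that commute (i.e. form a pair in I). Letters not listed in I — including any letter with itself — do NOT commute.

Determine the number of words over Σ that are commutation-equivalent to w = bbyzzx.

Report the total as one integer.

piece 0:b — minimal
piece 1:b rests on {0:b}
piece 2:y rests on {1:b}
piece 3:z rests on {2:y}
piece 4:z rests on {3:z}
piece 5:x rests on {2:y}
minimal pieces: {0:b}
ways to finish when only these pieces remain (= sum over removing one remaining piece with nothing left below it):
  1 left: {4}→1  {5}→1
  2 left: {3,4}→1  {4,5}→2
  3 left: {3,4,5}→3
  4 left: {2,3,4,5}→3
  placing 0:b first → 3 extensions

3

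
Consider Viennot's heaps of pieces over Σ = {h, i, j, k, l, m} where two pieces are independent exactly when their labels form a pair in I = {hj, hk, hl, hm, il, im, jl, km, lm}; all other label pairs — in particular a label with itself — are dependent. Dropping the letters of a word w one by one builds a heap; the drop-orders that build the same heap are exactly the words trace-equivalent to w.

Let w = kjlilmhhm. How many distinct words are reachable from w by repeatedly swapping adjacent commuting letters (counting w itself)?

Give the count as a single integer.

280

drop 0:k onto floor
drop 1:j onto {0:k}
drop 2:l onto {0:k}
drop 3:i onto {1:j}
drop 4:l onto {2:l}
drop 5:m onto {1:j}
drop 6:h onto {3:i}
drop 7:h onto {6:h}
drop 8:m onto {5:m}
ground layer = {0:k}
drop-orders for the pieces not yet dropped (sum over which currently-grounded one goes next):
  1 to go: {4} 1  {7} 1  {8} 1
  2 to go: {2,4} 1  {4,7} 2  {4,8} 2  {5,8} 1  {6,7} 1  {7,8} 2
  3 to go: {2,4,7} 3  {2,4,8} 3  {3,6,7} 1  {4,5,8} 3  {4,6,7} 3  {4,7,8} 6  {5,7,8} 3  {6,7,8} 3
  4 to go: {2,4,5,8} 6  {2,4,6,7} 6  {2,4,7,8} 12  {3,4,6,7} 4  {3,6,7,8} 4  {4,5,7,8} 12  {4,6,7,8} 12  {5,6,7,8} 6
  5 to go: {2,3,4,6,7} 10  {2,4,5,7,8} 30  {2,4,6,7,8} 30  {3,4,6,7,8} 20  {3,5,6,7,8} 10  {4,5,6,7,8} 30
  6 to go: {1,3,5,6,7,8} 10  {2,3,4,6,7,8} 60  {2,4,5,6,7,8} 90  {3,4,5,6,7,8} 60
  7 to go: {1,3,4,5,6,7,8} 70  {2,3,4,5,6,7,8} 210
  if 0:k drops first: 280 orders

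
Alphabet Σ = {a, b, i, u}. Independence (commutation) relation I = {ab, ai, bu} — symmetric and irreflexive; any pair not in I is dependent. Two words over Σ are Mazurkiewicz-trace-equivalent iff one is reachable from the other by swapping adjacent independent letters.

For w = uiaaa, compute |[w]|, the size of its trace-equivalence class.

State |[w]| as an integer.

piece 0:u — minimal
piece 1:i rests on {0:u}
piece 2:a rests on {0:u}
piece 3:a rests on {2:a}
piece 4:a rests on {3:a}
minimal pieces: {0:u}
ways to finish when only these pieces remain (= sum over removing one remaining piece with nothing left below it):
  1 left: {1}→1  {4}→1
  2 left: {1,4}→2  {3,4}→1
  3 left: {1,3,4}→3  {2,3,4}→1
  placing 0:u first → 4 extensions

4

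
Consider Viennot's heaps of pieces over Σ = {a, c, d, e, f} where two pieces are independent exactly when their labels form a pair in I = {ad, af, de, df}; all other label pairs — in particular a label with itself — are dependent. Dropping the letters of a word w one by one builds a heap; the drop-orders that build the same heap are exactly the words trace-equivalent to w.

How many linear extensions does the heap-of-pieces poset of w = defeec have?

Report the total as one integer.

5

#0=d has no predecessor
#1=e has no predecessor
#2=f depends on [1:e]
#3=e depends on [2:f]
#4=e depends on [3:e]
#5=c depends on [0:d, 4:e]
sources: [0:d, 1:e]
N(rest) = Σ N(rest − s) over sources s of rest; N(one piece) = 1:
  size 1 → [5]=1
  size 2 → [0,5]=1  [4,5]=1
  size 3 → [0,4,5]=2  [3,4,5]=1
  size 4 → [0,3,4,5]=3  [2,3,4,5]=1
  first=0(d) contributes 1
  first=1(e) contributes 4
|[w]| = 5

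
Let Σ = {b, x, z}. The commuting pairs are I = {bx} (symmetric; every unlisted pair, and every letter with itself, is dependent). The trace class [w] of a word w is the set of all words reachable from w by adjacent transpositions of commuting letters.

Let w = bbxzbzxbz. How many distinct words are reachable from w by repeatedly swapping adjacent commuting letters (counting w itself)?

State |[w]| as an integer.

piece 0:b — minimal
piece 1:b rests on {0:b}
piece 2:x — minimal
piece 3:z rests on {1:b, 2:x}
piece 4:b rests on {3:z}
piece 5:z rests on {4:b}
piece 6:x rests on {5:z}
piece 7:b rests on {5:z}
piece 8:z rests on {6:x, 7:b}
minimal pieces: {0:b, 2:x}
ways to finish when only these pieces remain (= sum over removing one remaining piece with nothing left below it):
  1 left: {8}→1
  2 left: {6,8}→1  {7,8}→1
  3 left: {6,7,8}→2
  4 left: {5,6,7,8}→2
  5 left: {4,5,6,7,8}→2
  6 left: {3,4,5,6,7,8}→2
  7 left: {1,3,4,5,6,7,8}→2  {2,3,4,5,6,7,8}→2
  placing 0:b first → 4 extensions
  placing 2:x first → 2 extensions
total linear extensions = 6

6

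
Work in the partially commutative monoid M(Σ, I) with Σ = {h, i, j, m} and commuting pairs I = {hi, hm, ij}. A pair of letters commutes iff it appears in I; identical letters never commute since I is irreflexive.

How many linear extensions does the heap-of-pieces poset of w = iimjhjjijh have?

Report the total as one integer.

7

#0=i has no predecessor
#1=i depends on [0:i]
#2=m depends on [1:i]
#3=j depends on [2:m]
#4=h depends on [3:j]
#5=j depends on [4:h]
#6=j depends on [5:j]
#7=i depends on [2:m]
#8=j depends on [6:j]
#9=h depends on [8:j]
sources: [0:i]
N(rest) = Σ N(rest − s) over sources s of rest; N(one piece) = 1:
  size 1 → [7]=1  [9]=1
  size 2 → [7,9]=2  [8,9]=1
  size 3 → [6,8,9]=1  [7,8,9]=3
  size 4 → [5,6,8,9]=1  [6,7,8,9]=4
  size 5 → [4,5,6,8,9]=1  [5,6,7,8,9]=5
  size 6 → [3,4,5,6,8,9]=1  [4,5,6,7,8,9]=6
  size 7 → [3,4,5,6,7,8,9]=7
  size 8 → [2,3,4,5,6,7,8,9]=7
  first=0(i) contributes 7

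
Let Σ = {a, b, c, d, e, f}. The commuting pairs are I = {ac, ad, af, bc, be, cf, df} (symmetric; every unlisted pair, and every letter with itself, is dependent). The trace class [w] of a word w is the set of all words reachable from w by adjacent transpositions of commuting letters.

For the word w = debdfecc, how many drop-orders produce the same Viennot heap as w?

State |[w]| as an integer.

piece 0:d — minimal
piece 1:e rests on {0:d}
piece 2:b rests on {0:d}
piece 3:d rests on {1:e, 2:b}
piece 4:f rests on {1:e, 2:b}
piece 5:e rests on {3:d, 4:f}
piece 6:c rests on {5:e}
piece 7:c rests on {6:c}
minimal pieces: {0:d}
ways to finish when only these pieces remain (= sum over removing one remaining piece with nothing left below it):
  1 left: {7}→1
  2 left: {6,7}→1
  3 left: {5,6,7}→1
  4 left: {3,5,6,7}→1  {4,5,6,7}→1
  5 left: {3,4,5,6,7}→2
  6 left: {1,3,4,5,6,7}→2  {2,3,4,5,6,7}→2
  placing 0:d first → 4 extensions

4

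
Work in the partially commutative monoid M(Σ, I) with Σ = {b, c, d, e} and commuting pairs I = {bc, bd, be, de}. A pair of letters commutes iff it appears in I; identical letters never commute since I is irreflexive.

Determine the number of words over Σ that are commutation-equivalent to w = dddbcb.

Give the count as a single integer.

drop 0:d onto floor
drop 1:d onto {0:d}
drop 2:d onto {1:d}
drop 3:b onto floor
drop 4:c onto {2:d}
drop 5:b onto {3:b}
ground layer = {0:d, 3:b}
drop-orders for the pieces not yet dropped (sum over which currently-grounded one goes next):
  1 to go: {4} 1  {5} 1
  2 to go: {2,4} 1  {3,5} 1  {4,5} 2
  3 to go: {1,2,4} 1  {2,4,5} 3  {3,4,5} 3
  4 to go: {0,1,2,4} 1  {1,2,4,5} 4  {2,3,4,5} 6
  if 0:d drops first: 10 orders
  if 3:b drops first: 5 orders
heap linearizations: 15

15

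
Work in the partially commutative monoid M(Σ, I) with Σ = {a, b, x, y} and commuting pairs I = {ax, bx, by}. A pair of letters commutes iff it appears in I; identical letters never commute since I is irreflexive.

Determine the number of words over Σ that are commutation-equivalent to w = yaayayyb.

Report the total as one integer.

0(y) covers ∅
1(a) covers 0:y
2(a) covers 1:a
3(y) covers 2:a
4(a) covers 3:y
5(y) covers 4:a
6(y) covers 5:y
7(b) covers 4:a
floor of heap: 0:y
completions by unplaced set U, small U first (add the entries for U minus each lowest piece of U):
  |U|=1: {6}:1  {7}:1
  |U|=2: {5,6}:1  {6,7}:2
  |U|=3: {5,6,7}:3
  |U|=4: {4,5,6,7}:3
  |U|=5: {3,4,5,6,7}:3
  |U|=6: {2,3,4,5,6,7}:3
  start at 0(y): 3

3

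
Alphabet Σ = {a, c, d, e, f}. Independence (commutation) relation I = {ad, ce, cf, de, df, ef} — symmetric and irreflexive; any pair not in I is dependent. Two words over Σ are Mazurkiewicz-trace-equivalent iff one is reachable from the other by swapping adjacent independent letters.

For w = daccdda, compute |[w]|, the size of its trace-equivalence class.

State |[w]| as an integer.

piece 0:d — minimal
piece 1:a — minimal
piece 2:c rests on {0:d, 1:a}
piece 3:c rests on {2:c}
piece 4:d rests on {3:c}
piece 5:d rests on {4:d}
piece 6:a rests on {3:c}
minimal pieces: {0:d, 1:a}
ways to finish when only these pieces remain (= sum over removing one remaining piece with nothing left below it):
  1 left: {5}→1  {6}→1
  2 left: {4,5}→1  {5,6}→2
  3 left: {4,5,6}→3
  4 left: {3,4,5,6}→3
  5 left: {2,3,4,5,6}→3
  placing 0:d first → 3 extensions
  placing 1:a first → 3 extensions
total linear extensions = 6

6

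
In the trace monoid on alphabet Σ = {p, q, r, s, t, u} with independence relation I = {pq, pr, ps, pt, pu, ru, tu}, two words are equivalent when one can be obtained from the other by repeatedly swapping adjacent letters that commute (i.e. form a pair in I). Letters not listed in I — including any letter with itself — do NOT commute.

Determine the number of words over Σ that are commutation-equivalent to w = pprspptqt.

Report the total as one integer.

drop 0:p onto floor
drop 1:p onto {0:p}
drop 2:r onto floor
drop 3:s onto {2:r}
drop 4:p onto {1:p}
drop 5:p onto {4:p}
drop 6:t onto {3:s}
drop 7:q onto {6:t}
drop 8:t onto {7:q}
ground layer = {0:p, 2:r}
drop-orders for the pieces not yet dropped (sum over which currently-grounded one goes next):
  1 to go: {5} 1  {8} 1
  2 to go: {4,5} 1  {5,8} 2  {7,8} 1
  3 to go: {1,4,5} 1  {4,5,8} 3  {5,7,8} 3  {6,7,8} 1
  4 to go: {0,1,4,5} 1  {1,4,5,8} 4  {3,6,7,8} 1  {4,5,7,8} 6  {5,6,7,8} 4
  5 to go: {0,1,4,5,8} 5  {1,4,5,7,8} 10  {2,3,6,7,8} 1  {3,5,6,7,8} 5  {4,5,6,7,8} 10
  6 to go: {0,1,4,5,7,8} 15  {1,4,5,6,7,8} 20  {2,3,5,6,7,8} 6  {3,4,5,6,7,8} 15
  7 to go: {0,1,4,5,6,7,8} 35  {1,3,4,5,6,7,8} 35  {2,3,4,5,6,7,8} 21
  if 0:p drops first: 56 orders
  if 2:r drops first: 70 orders
heap linearizations: 126

126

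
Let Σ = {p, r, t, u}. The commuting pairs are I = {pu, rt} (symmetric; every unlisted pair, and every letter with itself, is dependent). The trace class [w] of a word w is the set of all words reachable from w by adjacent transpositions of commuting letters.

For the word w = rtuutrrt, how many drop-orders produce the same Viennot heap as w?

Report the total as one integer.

12

piece 0:r — minimal
piece 1:t — minimal
piece 2:u rests on {0:r, 1:t}
piece 3:u rests on {2:u}
piece 4:t rests on {3:u}
piece 5:r rests on {3:u}
piece 6:r rests on {5:r}
piece 7:t rests on {4:t}
minimal pieces: {0:r, 1:t}
ways to finish when only these pieces remain (= sum over removing one remaining piece with nothing left below it):
  1 left: {6}→1  {7}→1
  2 left: {4,7}→1  {5,6}→1  {6,7}→2
  3 left: {4,6,7}→3  {5,6,7}→3
  4 left: {4,5,6,7}→6
  5 left: {3,4,5,6,7}→6
  6 left: {2,3,4,5,6,7}→6
  placing 0:r first → 6 extensions
  placing 1:t first → 6 extensions
total linear extensions = 12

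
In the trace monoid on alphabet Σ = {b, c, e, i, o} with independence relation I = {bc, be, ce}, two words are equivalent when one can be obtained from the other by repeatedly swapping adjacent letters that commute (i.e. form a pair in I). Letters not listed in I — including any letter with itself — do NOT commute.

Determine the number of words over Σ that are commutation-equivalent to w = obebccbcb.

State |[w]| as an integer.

0(o) covers ∅
1(b) covers 0:o
2(e) covers 0:o
3(b) covers 1:b
4(c) covers 0:o
5(c) covers 4:c
6(b) covers 3:b
7(c) covers 5:c
8(b) covers 6:b
floor of heap: 0:o
completions by unplaced set U, small U first (add the entries for U minus each lowest piece of U):
  |U|=1: {2}:1  {7}:1  {8}:1
  |U|=2: {2,7}:2  {2,8}:2  {5,7}:1  {6,8}:1  {7,8}:2
  |U|=3: {2,5,7}:3  {2,6,8}:3  {2,7,8}:6  {3,6,8}:1  {4,5,7}:1  {5,7,8}:3  {6,7,8}:3
  |U|=4: {1,3,6,8}:1  {2,3,6,8}:4  {2,4,5,7}:4  {2,5,7,8}:12  {2,6,7,8}:12  {3,6,7,8}:4  {4,5,7,8}:4  {5,6,7,8}:6
  |U|=5: {1,2,3,6,8}:5  {1,3,6,7,8}:5  {2,3,6,7,8}:20  {2,4,5,7,8}:20  {2,5,6,7,8}:30  {3,5,6,7,8}:10  {4,5,6,7,8}:10
  |U|=6: {1,2,3,6,7,8}:30  {1,3,5,6,7,8}:15  {2,3,5,6,7,8}:60  {2,4,5,6,7,8}:60  {3,4,5,6,7,8}:20
  |U|=7: {1,2,3,5,6,7,8}:105  {1,3,4,5,6,7,8}:35  {2,3,4,5,6,7,8}:140
  start at 0(o): 280

280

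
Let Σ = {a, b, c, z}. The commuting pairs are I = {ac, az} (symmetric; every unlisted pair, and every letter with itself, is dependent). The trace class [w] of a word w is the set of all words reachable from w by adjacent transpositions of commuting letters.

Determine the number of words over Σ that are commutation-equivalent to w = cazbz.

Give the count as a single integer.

3

#0=c has no predecessor
#1=a has no predecessor
#2=z depends on [0:c]
#3=b depends on [1:a, 2:z]
#4=z depends on [3:b]
sources: [0:c, 1:a]
N(rest) = Σ N(rest − s) over sources s of rest; N(one piece) = 1:
  size 1 → [4]=1
  size 2 → [3,4]=1
  size 3 → [1,3,4]=1  [2,3,4]=1
  first=0(c) contributes 2
  first=1(a) contributes 1
|[w]| = 3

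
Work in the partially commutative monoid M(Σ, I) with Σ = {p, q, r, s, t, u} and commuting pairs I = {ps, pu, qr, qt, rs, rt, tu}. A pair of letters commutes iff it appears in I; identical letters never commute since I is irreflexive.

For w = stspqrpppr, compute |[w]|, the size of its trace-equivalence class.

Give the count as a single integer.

5

0(s) covers ∅
1(t) covers 0:s
2(s) covers 1:t
3(p) covers 1:t
4(q) covers 2:s, 3:p
5(r) covers 3:p
6(p) covers 4:q, 5:r
7(p) covers 6:p
8(p) covers 7:p
9(r) covers 8:p
floor of heap: 0:s
completions by unplaced set U, small U first (add the entries for U minus each lowest piece of U):
  |U|=1: {9}:1
  |U|=2: {8,9}:1
  |U|=3: {7,8,9}:1
  |U|=4: {6,7,8,9}:1
  |U|=5: {4,6,7,8,9}:1  {5,6,7,8,9}:1
  |U|=6: {2,4,6,7,8,9}:1  {4,5,6,7,8,9}:2
  |U|=7: {2,4,5,6,7,8,9}:3  {3,4,5,6,7,8,9}:2
  |U|=8: {2,3,4,5,6,7,8,9}:5
  start at 0(s): 5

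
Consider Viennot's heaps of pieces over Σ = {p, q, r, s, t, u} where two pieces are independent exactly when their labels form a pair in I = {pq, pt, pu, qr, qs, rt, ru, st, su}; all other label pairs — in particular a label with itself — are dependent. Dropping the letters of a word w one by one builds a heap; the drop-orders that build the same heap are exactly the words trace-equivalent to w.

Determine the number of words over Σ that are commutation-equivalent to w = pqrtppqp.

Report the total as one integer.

drop 0:p onto floor
drop 1:q onto floor
drop 2:r onto {0:p}
drop 3:t onto {1:q}
drop 4:p onto {2:r}
drop 5:p onto {4:p}
drop 6:q onto {3:t}
drop 7:p onto {5:p}
ground layer = {0:p, 1:q}
drop-orders for the pieces not yet dropped (sum over which currently-grounded one goes next):
  1 to go: {6} 1  {7} 1
  2 to go: {3,6} 1  {5,7} 1  {6,7} 2
  3 to go: {1,3,6} 1  {3,6,7} 3  {4,5,7} 1  {5,6,7} 3
  4 to go: {1,3,6,7} 4  {2,4,5,7} 1  {3,5,6,7} 6  {4,5,6,7} 4
  5 to go: {0,2,4,5,7} 1  {1,3,5,6,7} 10  {2,4,5,6,7} 5  {3,4,5,6,7} 10
  6 to go: {0,2,4,5,6,7} 6  {1,3,4,5,6,7} 20  {2,3,4,5,6,7} 15
  if 0:p drops first: 35 orders
  if 1:q drops first: 21 orders
heap linearizations: 56

56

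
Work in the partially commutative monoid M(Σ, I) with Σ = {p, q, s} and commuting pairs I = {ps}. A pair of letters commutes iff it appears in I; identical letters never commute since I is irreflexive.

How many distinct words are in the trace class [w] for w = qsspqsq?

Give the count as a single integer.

3

drop 0:q onto floor
drop 1:s onto {0:q}
drop 2:s onto {1:s}
drop 3:p onto {0:q}
drop 4:q onto {2:s, 3:p}
drop 5:s onto {4:q}
drop 6:q onto {5:s}
ground layer = {0:q}
drop-orders for the pieces not yet dropped (sum over which currently-grounded one goes next):
  1 to go: {6} 1
  2 to go: {5,6} 1
  3 to go: {4,5,6} 1
  4 to go: {2,4,5,6} 1  {3,4,5,6} 1
  5 to go: {1,2,4,5,6} 1  {2,3,4,5,6} 2
  if 0:q drops first: 3 orders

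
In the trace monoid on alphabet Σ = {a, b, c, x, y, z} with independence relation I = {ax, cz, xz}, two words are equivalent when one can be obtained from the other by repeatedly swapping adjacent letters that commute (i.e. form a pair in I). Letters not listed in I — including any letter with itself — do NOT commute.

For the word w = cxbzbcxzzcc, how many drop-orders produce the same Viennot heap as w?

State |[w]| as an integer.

15

#0=c has no predecessor
#1=x depends on [0:c]
#2=b depends on [1:x]
#3=z depends on [2:b]
#4=b depends on [3:z]
#5=c depends on [4:b]
#6=x depends on [5:c]
#7=z depends on [4:b]
#8=z depends on [7:z]
#9=c depends on [6:x]
#10=c depends on [9:c]
sources: [0:c]
N(rest) = Σ N(rest − s) over sources s of rest; N(one piece) = 1:
  size 1 → [8]=1  [10]=1
  size 2 → [7,8]=1  [8,10]=2  [9,10]=1
  size 3 → [6,9,10]=1  [7,8,10]=3  [8,9,10]=3
  size 4 → [5,6,9,10]=1  [6,8,9,10]=4  [7,8,9,10]=6
  size 5 → [5,6,8,9,10]=5  [6,7,8,9,10]=10
  size 6 → [5,6,7,8,9,10]=15
  size 7 → [4,5,6,7,8,9,10]=15
  size 8 → [3,4,5,6,7,8,9,10]=15
  size 9 → [2,3,4,5,6,7,8,9,10]=15
  first=0(c) contributes 15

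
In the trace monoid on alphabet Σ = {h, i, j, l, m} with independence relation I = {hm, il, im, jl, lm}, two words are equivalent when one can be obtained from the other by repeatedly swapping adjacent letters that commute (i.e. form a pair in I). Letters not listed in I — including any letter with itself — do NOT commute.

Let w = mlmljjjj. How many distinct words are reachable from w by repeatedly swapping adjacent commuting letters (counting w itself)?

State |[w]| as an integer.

28

0(m) covers ∅
1(l) covers ∅
2(m) covers 0:m
3(l) covers 1:l
4(j) covers 2:m
5(j) covers 4:j
6(j) covers 5:j
7(j) covers 6:j
floor of heap: 0:m, 1:l
completions by unplaced set U, small U first (add the entries for U minus each lowest piece of U):
  |U|=1: {3}:1  {7}:1
  |U|=2: {1,3}:1  {3,7}:2  {6,7}:1
  |U|=3: {1,3,7}:3  {3,6,7}:3  {5,6,7}:1
  |U|=4: {1,3,6,7}:6  {3,5,6,7}:4  {4,5,6,7}:1
  |U|=5: {1,3,5,6,7}:10  {2,4,5,6,7}:1  {3,4,5,6,7}:5
  |U|=6: {0,2,4,5,6,7}:1  {1,3,4,5,6,7}:15  {2,3,4,5,6,7}:6
  start at 0(m): 21
  start at 1(l): 7
sum over floor = 28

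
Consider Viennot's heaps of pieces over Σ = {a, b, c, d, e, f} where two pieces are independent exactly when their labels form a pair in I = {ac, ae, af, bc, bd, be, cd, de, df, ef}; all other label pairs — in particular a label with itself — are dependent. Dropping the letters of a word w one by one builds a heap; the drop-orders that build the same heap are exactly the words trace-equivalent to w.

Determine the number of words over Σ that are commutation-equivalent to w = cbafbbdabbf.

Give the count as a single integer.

0(c) covers ∅
1(b) covers ∅
2(a) covers 1:b
3(f) covers 0:c, 1:b
4(b) covers 2:a, 3:f
5(b) covers 4:b
6(d) covers 2:a
7(a) covers 5:b, 6:d
8(b) covers 7:a
9(b) covers 8:b
10(f) covers 9:b
floor of heap: 0:c, 1:b
completions by unplaced set U, small U first (add the entries for U minus each lowest piece of U):
  |U|=1: {10}:1
  |U|=2: {9,10}:1
  |U|=3: {8,9,10}:1
  |U|=4: {7,8,9,10}:1
  |U|=5: {5,7,8,9,10}:1  {6,7,8,9,10}:1
  |U|=6: {4,5,7,8,9,10}:1  {5,6,7,8,9,10}:2
  |U|=7: {3,4,5,7,8,9,10}:1  {4,5,6,7,8,9,10}:3
  |U|=8: {0,3,4,5,7,8,9,10}:1  {2,4,5,6,7,8,9,10}:3  {3,4,5,6,7,8,9,10}:4
  |U|=9: {0,3,4,5,6,7,8,9,10}:5  {2,3,4,5,6,7,8,9,10}:7
  start at 0(c): 7
  start at 1(b): 12
sum over floor = 19

19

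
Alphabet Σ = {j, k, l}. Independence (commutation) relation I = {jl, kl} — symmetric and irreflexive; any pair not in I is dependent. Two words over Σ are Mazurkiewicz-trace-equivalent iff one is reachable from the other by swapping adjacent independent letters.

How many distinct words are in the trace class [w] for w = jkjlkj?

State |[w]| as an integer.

6

#0=j has no predecessor
#1=k depends on [0:j]
#2=j depends on [1:k]
#3=l has no predecessor
#4=k depends on [2:j]
#5=j depends on [4:k]
sources: [0:j, 3:l]
N(rest) = Σ N(rest − s) over sources s of rest; N(one piece) = 1:
  size 1 → [3]=1  [5]=1
  size 2 → [3,5]=2  [4,5]=1
  size 3 → [2,4,5]=1  [3,4,5]=3
  size 4 → [1,2,4,5]=1  [2,3,4,5]=4
  first=0(j) contributes 5
  first=3(l) contributes 1
|[w]| = 6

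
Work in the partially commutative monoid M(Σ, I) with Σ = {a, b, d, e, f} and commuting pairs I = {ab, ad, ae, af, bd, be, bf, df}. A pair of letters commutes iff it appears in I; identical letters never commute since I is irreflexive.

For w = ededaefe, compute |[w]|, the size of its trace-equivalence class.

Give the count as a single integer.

piece 0:e — minimal
piece 1:d rests on {0:e}
piece 2:e rests on {1:d}
piece 3:d rests on {2:e}
piece 4:a — minimal
piece 5:e rests on {3:d}
piece 6:f rests on {5:e}
piece 7:e rests on {6:f}
minimal pieces: {0:e, 4:a}
ways to finish when only these pieces remain (= sum over removing one remaining piece with nothing left below it):
  1 left: {4}→1  {7}→1
  2 left: {4,7}→2  {6,7}→1
  3 left: {4,6,7}→3  {5,6,7}→1
  4 left: {3,5,6,7}→1  {4,5,6,7}→4
  5 left: {2,3,5,6,7}→1  {3,4,5,6,7}→5
  6 left: {1,2,3,5,6,7}→1  {2,3,4,5,6,7}→6
  placing 0:e first → 7 extensions
  placing 4:a first → 1 extensions
total linear extensions = 8

8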